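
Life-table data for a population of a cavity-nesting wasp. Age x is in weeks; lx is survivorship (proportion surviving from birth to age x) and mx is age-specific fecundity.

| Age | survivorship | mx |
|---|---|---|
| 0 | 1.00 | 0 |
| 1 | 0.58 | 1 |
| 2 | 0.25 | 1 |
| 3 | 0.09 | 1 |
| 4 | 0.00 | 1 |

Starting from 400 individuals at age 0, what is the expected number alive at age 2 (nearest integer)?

Expected survivors = N0 · l_2 = 400 × 0.25 = 100 → 100

100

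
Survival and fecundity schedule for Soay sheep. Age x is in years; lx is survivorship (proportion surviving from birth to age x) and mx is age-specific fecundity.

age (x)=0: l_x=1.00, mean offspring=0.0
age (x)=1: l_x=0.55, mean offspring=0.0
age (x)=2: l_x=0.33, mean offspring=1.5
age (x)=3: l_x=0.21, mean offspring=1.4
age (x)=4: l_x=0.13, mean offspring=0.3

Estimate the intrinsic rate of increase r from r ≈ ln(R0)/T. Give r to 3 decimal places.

-0.077

R0 = Σ lx·mx = 0 + 0 + 0.495 + 0.294 + 0.039 = 0.828
Σ x·lx·mx = 2.028; T = 2.028/0.828 = 2.44928…
r ≈ ln(R0)/T = ln(0.828)/2.44928… = -0.07706… → -0.077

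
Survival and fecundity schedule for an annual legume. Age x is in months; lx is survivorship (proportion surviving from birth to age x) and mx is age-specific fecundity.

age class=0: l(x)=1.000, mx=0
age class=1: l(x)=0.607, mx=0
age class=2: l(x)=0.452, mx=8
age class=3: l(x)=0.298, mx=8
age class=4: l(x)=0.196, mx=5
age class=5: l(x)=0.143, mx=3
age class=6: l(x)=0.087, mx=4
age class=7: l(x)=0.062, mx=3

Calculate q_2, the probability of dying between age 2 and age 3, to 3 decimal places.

0.341

q_2 = (l_2 − l_3) / l_2 = (0.452 − 0.298) / 0.452
     = 0.154 / 0.452 = 0.340708… → 0.341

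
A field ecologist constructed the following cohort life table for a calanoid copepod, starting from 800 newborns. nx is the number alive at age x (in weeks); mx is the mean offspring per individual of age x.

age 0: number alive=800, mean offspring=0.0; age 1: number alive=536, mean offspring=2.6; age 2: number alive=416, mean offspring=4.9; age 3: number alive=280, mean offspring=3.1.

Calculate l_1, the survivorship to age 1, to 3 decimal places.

l_1 = n_1/n_0 = 536/800 = 0.67 → 0.670

0.670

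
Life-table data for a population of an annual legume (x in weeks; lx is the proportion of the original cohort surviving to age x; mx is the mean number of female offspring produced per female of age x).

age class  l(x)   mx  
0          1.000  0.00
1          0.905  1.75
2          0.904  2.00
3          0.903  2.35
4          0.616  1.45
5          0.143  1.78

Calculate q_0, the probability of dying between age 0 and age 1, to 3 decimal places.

q_0 = (l_0 − l_1) / l_0 = (1 − 0.905) / 1
     = 0.095 / 1 = 0.095 → 0.095

0.095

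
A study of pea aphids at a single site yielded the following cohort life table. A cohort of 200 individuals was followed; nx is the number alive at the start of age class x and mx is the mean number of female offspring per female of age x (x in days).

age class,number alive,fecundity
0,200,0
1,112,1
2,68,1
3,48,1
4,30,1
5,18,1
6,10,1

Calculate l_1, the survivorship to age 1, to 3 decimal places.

0.560

l_1 = n_1/n_0 = 112/200 = 0.56 → 0.560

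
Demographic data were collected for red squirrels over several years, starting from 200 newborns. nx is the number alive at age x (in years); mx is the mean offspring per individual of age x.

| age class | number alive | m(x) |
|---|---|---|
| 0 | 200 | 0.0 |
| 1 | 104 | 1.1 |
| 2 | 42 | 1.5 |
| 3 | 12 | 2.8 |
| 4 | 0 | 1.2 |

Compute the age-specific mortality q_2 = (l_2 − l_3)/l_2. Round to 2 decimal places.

0.71

lx = nx/n0 = nx/200: 1, 0.52, 0.21, 0.06, 0
q_2 = (l_2 − l_3) / l_2 = (0.21 − 0.06) / 0.21
     = 0.15 / 0.21 = 0.714286… → 0.71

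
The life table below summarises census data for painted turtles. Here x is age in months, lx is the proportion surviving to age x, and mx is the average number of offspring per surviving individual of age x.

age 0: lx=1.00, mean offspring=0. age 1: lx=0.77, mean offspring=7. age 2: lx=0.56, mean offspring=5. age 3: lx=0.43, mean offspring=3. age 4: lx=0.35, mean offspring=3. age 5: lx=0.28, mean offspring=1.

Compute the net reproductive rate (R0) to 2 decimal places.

lx·mx by age: 0, 5.39, 2.8, 1.29, 1.05, 0.28
R0 = Σ lx·mx = 10.81 → 10.81

10.81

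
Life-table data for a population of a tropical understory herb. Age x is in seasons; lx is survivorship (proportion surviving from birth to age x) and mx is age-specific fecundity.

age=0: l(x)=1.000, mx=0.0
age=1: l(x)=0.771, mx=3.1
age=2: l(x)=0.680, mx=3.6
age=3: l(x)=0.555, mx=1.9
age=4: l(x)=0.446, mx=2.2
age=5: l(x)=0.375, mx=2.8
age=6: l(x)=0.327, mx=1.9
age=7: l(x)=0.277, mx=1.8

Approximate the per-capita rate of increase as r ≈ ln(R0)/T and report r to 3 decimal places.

R0 = Σ lx·mx = 0 + 2.3901 + 2.448 + 1.0545 + 0.9812 + 1.05 + 0.6213 + 0.4986 = 9.0437
Σ x·lx·mx = 26.8424; T = 26.8424/9.0437 = 2.96808…
r ≈ ln(R0)/T = ln(9.0437)/2.96808… = 0.74192… → 0.742

0.742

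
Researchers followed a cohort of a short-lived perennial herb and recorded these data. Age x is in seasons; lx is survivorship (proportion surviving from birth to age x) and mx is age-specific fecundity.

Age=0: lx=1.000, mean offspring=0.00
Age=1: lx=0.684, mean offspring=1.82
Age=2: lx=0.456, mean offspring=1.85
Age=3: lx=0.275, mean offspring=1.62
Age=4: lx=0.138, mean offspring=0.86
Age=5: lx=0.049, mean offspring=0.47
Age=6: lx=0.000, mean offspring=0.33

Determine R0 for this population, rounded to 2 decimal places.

lx·mx by age: 0, 1.24488, 0.8436, 0.4455, 0.11868, 0.02303, 0
R0 = Σ lx·mx = 2.67569 → 2.68

2.68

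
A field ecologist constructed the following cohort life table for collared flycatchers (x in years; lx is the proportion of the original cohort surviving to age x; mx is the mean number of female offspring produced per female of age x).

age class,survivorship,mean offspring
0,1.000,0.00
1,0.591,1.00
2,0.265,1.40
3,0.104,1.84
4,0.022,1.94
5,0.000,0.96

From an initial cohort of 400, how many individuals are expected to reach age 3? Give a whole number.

42

Expected survivors = N0 · l_3 = 400 × 0.104 = 41.6 → 42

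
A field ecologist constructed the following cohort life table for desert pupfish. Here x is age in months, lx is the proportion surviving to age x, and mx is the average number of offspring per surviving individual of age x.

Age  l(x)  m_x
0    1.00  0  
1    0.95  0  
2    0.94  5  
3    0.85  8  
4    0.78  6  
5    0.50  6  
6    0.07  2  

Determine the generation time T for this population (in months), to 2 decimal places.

lx·mx: 0, 0, 4.7, 6.8, 4.68, 3, 0.14 → R0 = 19.32
x·lx·mx: 0, 0, 9.4, 20.4, 18.72, 15, 0.84 → Σ = 64.36
T = 64.36 / 19.32 = 3.331263… → 3.33

3.33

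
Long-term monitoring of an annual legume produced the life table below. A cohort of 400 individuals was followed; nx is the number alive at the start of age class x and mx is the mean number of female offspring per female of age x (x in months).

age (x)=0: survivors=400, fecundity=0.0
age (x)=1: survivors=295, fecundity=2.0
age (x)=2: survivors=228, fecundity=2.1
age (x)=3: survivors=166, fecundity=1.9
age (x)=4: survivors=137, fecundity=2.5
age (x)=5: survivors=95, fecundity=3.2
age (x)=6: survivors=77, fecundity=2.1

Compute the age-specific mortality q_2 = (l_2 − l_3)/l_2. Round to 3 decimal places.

lx = nx/n0 = nx/400: 1, 0.7375, 0.57, 0.415, 0.3425, 0.2375, 0.1925
q_2 = (l_2 − l_3) / l_2 = (0.57 − 0.415) / 0.57
     = 0.155 / 0.57 = 0.27193… → 0.272

0.272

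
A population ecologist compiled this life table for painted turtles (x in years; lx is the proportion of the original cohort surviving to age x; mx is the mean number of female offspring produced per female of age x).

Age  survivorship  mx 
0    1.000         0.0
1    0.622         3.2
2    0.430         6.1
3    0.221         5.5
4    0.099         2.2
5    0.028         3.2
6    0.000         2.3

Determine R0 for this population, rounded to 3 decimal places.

lx·mx by age: 0, 1.9904, 2.623, 1.2155, 0.2178, 0.0896, 0
R0 = Σ lx·mx = 6.1363 → 6.136

6.136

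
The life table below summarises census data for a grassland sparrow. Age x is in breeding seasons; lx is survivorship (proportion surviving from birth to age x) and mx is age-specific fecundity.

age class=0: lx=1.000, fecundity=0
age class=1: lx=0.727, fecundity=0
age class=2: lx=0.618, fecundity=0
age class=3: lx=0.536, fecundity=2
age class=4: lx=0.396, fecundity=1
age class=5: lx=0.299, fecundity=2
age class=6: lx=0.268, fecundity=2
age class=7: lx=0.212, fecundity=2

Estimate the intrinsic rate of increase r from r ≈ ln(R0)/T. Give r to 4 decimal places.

0.2398

R0 = Σ lx·mx = 0 + 0 + 0 + 1.072 + 0.396 + 0.598 + 0.536 + 0.424 = 3.026
Σ x·lx·mx = 13.974; T = 13.974/3.026 = 4.61798…
r ≈ ln(R0)/T = ln(3.026)/4.61798… = 0.239768… → 0.2398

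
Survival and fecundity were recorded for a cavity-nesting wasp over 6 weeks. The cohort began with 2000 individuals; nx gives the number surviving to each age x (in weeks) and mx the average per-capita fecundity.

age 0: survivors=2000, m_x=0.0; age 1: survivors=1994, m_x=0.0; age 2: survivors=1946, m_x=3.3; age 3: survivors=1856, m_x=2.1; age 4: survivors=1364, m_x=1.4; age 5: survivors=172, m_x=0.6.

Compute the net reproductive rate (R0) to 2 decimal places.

6.17

lx = nx/n0 = nx/2000: 1, 0.997, 0.973, 0.928, 0.682, 0.086
lx·mx by age: 0, 0, 3.2109, 1.9488, 0.9548, 0.0516
R0 = Σ lx·mx = 6.1661 → 6.17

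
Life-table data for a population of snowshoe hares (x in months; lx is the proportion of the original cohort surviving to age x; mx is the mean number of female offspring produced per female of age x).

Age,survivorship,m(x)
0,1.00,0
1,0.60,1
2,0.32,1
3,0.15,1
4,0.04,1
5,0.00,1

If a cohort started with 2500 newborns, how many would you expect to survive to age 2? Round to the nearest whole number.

Expected survivors = N0 · l_2 = 2500 × 0.32 = 800 → 800

800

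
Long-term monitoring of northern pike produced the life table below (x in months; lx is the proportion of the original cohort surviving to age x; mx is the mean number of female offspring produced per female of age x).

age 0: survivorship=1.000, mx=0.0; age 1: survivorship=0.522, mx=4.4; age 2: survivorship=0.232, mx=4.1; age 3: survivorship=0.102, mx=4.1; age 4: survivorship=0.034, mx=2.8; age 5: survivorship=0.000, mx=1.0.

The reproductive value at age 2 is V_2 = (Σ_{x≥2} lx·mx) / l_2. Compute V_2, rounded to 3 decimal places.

lx·mx for x ≥ 2: 0.9512, 0.4182, 0.0952, 0 → sum = 1.4646
V_2 = 1.4646 / l_2 = 1.4646 / 0.232 = 6.312931… → 6.313

6.313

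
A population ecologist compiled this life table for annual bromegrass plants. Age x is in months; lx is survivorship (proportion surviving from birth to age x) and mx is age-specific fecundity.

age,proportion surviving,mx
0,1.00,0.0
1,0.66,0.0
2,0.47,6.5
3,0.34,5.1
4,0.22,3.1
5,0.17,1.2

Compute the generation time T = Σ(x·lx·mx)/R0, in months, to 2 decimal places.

lx·mx: 0, 0, 3.055, 1.734, 0.682, 0.204 → R0 = 5.675
x·lx·mx: 0, 0, 6.11, 5.202, 2.728, 1.02 → Σ = 15.06
T = 15.06 / 5.675 = 2.653744… → 2.65

2.65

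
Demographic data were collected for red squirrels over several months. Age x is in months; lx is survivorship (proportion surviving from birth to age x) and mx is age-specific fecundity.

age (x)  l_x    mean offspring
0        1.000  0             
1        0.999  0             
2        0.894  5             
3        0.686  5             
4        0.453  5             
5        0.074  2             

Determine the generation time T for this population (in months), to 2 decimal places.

2.81

lx·mx: 0, 0, 4.47, 3.43, 2.265, 0.148 → R0 = 10.313
x·lx·mx: 0, 0, 8.94, 10.29, 9.06, 0.74 → Σ = 29.03
T = 29.03 / 10.313 = 2.814894… → 2.81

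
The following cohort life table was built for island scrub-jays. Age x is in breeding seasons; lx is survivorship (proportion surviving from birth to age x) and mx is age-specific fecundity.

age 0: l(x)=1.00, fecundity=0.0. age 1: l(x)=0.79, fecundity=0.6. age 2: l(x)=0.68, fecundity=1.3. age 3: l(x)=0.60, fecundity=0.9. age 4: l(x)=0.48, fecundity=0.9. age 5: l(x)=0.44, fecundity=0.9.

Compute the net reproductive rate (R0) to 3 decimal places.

2.726

lx·mx by age: 0, 0.474, 0.884, 0.54, 0.432, 0.396
R0 = Σ lx·mx = 2.726 → 2.726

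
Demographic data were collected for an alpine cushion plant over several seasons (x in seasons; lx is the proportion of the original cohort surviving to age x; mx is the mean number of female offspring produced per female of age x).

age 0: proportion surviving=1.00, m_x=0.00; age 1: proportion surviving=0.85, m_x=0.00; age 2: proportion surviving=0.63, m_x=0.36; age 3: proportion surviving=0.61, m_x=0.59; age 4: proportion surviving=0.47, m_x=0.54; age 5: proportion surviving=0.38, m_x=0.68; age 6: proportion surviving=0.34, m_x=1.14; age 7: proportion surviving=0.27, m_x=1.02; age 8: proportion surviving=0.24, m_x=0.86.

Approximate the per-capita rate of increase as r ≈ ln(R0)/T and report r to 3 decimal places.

R0 = Σ lx·mx = 0 + 0 + 0.2268 + 0.3599 + 0.2538 + 0.2584 + 0.3876 + 0.2754 + 0.2064 = 1.9683
Σ x·lx·mx = 9.7451; T = 9.7451/1.9683 = 4.95102…
r ≈ ln(R0)/T = ln(1.9683)/4.95102… = 0.13677… → 0.137

0.137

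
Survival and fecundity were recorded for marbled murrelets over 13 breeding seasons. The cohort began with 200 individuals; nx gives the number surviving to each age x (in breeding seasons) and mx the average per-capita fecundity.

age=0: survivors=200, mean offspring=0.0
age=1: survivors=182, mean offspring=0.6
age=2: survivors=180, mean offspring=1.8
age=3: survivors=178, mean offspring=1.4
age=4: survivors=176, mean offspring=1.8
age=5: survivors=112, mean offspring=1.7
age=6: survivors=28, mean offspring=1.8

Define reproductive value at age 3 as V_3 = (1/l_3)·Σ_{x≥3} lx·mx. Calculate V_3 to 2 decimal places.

4.53

lx = nx/n0 = nx/200: 1, 0.91, 0.9, 0.89, 0.88, 0.56, 0.14
lx·mx for x ≥ 3: 1.246, 1.584, 0.952, 0.252 → sum = 4.034
V_3 = 4.034 / l_3 = 4.034 / 0.89 = 4.532584… → 4.53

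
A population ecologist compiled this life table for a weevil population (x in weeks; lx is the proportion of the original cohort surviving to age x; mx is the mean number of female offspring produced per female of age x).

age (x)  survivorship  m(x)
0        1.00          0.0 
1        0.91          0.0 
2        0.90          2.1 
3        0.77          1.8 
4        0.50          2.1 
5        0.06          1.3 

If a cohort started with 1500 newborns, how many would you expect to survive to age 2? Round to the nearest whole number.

Expected survivors = N0 · l_2 = 1500 × 0.90 = 1350 → 1350

1350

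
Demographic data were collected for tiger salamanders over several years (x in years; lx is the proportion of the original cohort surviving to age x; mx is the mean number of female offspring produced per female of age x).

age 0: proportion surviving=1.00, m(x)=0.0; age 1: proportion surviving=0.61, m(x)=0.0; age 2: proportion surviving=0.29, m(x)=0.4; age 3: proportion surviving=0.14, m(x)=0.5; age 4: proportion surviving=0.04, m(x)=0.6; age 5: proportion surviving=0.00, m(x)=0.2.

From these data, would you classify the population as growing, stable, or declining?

R0 = Σ lx·mx = 0 + 0 + 0.116 + 0.07 + 0.024 + 0 = 0.21
R0 < 1, so the population is declining.

declining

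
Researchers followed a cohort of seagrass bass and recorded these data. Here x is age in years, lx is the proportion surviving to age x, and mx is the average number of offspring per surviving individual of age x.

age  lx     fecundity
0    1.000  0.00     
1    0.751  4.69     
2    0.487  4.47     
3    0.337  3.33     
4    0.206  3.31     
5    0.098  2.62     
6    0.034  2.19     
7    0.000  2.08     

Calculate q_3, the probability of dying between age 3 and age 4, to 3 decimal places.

0.389

q_3 = (l_3 − l_4) / l_3 = (0.337 − 0.206) / 0.337
     = 0.131 / 0.337 = 0.388724… → 0.389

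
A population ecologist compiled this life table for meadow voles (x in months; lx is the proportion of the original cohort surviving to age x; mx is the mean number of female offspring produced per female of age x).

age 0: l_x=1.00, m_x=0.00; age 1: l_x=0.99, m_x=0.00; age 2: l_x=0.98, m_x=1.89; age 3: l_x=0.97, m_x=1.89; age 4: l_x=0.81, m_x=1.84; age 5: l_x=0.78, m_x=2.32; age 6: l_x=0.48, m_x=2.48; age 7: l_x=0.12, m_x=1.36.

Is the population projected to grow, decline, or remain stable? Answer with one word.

R0 = Σ lx·mx = 0 + 0 + 1.8522 + 1.8333 + 1.4904 + 1.8096 + 1.1904 + 0.1632 = 8.3391
R0 > 1, so the population is growing.

growing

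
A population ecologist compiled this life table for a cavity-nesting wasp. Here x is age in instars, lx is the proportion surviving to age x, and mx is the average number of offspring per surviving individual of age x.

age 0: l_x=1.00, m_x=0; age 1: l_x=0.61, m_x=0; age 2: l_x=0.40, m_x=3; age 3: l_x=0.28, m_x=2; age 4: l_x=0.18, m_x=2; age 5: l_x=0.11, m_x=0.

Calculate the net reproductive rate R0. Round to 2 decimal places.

lx·mx by age: 0, 0, 1.2, 0.56, 0.36, 0
R0 = Σ lx·mx = 2.12 → 2.12

2.12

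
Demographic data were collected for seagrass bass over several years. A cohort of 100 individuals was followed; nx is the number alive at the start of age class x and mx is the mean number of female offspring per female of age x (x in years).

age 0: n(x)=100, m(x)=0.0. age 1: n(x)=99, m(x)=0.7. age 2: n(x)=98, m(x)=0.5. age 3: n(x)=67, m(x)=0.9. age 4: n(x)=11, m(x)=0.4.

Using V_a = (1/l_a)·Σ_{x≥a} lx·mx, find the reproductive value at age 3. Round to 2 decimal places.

lx = nx/n0 = nx/100: 1, 0.99, 0.98, 0.67, 0.11
lx·mx for x ≥ 3: 0.603, 0.044 → sum = 0.647
V_3 = 0.647 / l_3 = 0.647 / 0.67 = 0.965672… → 0.97

0.97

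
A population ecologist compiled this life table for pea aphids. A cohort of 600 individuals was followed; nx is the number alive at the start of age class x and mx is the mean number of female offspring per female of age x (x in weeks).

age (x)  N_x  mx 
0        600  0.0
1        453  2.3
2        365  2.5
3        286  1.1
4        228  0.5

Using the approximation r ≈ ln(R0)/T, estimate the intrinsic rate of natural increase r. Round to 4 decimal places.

0.7703

lx = nx/n0 = nx/600: 1, 0.755, 0.60833…, 0.47667…, 0.38
R0 = Σ lx·mx = 0 + 1.7365 + 1.52083… + 0.52433… + 0.19 = 3.971667…
Σ x·lx·mx = 7.111167…; T = 7.111167…/3.971667… = 1.79047…
r ≈ ln(R0)/T = ln(3.971667…)/1.79047… = 0.770291… → 0.7703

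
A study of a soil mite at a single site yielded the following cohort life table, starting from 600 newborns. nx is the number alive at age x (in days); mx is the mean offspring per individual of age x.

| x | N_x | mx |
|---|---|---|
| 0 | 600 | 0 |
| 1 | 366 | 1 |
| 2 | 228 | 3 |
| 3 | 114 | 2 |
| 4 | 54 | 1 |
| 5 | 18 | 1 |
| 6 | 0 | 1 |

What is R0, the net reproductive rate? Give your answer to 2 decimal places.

lx = nx/n0 = nx/600: 1, 0.61, 0.38, 0.19, 0.09, 0.03, 0
lx·mx by age: 0, 0.61, 1.14, 0.38, 0.09, 0.03, 0
R0 = Σ lx·mx = 2.25 → 2.25

2.25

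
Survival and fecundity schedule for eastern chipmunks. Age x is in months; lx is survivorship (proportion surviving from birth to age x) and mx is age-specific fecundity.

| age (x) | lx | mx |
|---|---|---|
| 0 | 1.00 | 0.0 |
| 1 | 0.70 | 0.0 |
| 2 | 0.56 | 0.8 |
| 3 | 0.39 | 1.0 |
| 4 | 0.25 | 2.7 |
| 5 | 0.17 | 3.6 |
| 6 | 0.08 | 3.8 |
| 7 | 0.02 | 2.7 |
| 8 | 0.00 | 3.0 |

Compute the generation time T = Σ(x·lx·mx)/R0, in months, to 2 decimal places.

lx·mx: 0, 0, 0.448, 0.39, 0.675, 0.612, 0.304, 0.054, 0 → R0 = 2.483
x·lx·mx: 0, 0, 0.896, 1.17, 2.7, 3.06, 1.824, 0.378, 0 → Σ = 10.028
T = 10.028 / 2.483 = 4.038663… → 4.04

4.04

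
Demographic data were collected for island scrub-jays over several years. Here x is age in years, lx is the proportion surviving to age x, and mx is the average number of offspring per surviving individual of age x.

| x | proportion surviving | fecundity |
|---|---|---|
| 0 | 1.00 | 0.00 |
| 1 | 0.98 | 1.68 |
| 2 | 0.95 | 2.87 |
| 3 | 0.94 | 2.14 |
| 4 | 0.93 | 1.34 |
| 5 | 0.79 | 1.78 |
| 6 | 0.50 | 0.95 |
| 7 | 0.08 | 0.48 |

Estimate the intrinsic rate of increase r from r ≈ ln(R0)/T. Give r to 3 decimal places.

R0 = Σ lx·mx = 0 + 1.6464 + 2.7265 + 2.0116 + 1.2462 + 1.4062 + 0.475 + 0.0384 = 9.5503
Σ x·lx·mx = 28.2688; T = 28.2688/9.5503 = 2.95999…
r ≈ ln(R0)/T = ln(9.5503)/2.95999… = 0.76236… → 0.762

0.762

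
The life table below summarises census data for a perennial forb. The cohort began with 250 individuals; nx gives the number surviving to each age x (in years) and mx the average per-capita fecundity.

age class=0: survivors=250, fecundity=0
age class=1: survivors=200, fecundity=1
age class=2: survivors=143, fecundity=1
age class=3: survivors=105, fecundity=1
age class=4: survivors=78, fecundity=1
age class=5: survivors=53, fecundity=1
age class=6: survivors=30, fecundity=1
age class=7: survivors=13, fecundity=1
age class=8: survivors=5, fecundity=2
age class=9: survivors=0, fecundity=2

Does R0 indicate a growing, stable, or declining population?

growing

lx = nx/n0 = nx/250: 1, 0.8, 0.572, 0.42, 0.312, 0.212, 0.12, 0.052, 0.02, 0
R0 = Σ lx·mx = 0 + 0.8 + 0.572 + 0.42 + 0.312 + 0.212 + 0.12 + 0.052 + 0.04 + 0 = 2.528
R0 > 1, so the population is growing.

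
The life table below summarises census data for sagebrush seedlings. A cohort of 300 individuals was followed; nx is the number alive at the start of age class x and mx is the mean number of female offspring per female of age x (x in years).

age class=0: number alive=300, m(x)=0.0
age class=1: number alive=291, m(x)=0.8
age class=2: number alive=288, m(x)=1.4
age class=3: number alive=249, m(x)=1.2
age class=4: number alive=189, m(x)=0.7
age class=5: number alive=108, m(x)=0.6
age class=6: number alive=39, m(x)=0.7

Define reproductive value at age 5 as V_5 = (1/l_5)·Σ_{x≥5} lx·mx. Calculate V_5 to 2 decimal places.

0.85

lx = nx/n0 = nx/300: 1, 0.97, 0.96, 0.83, 0.63, 0.36, 0.13
lx·mx for x ≥ 5: 0.216, 0.091 → sum = 0.307
V_5 = 0.307 / l_5 = 0.307 / 0.36 = 0.852778… → 0.85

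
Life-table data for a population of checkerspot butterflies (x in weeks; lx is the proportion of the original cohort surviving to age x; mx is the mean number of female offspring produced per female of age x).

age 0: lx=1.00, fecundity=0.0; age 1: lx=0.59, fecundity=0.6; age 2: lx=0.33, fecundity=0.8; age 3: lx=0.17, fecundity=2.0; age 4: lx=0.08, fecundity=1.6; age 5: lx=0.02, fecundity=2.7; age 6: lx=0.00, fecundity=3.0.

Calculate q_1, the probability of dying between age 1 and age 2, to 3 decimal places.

q_1 = (l_1 − l_2) / l_1 = (0.59 − 0.33) / 0.59
     = 0.26 / 0.59 = 0.440678… → 0.441

0.441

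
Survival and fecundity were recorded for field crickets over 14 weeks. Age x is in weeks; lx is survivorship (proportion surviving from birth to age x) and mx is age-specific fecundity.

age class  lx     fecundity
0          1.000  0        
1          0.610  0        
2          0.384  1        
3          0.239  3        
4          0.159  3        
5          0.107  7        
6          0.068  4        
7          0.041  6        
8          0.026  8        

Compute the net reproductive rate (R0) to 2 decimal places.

3.05

lx·mx by age: 0, 0, 0.384, 0.717, 0.477, 0.749, 0.272, 0.246, 0.208
R0 = Σ lx·mx = 3.053 → 3.05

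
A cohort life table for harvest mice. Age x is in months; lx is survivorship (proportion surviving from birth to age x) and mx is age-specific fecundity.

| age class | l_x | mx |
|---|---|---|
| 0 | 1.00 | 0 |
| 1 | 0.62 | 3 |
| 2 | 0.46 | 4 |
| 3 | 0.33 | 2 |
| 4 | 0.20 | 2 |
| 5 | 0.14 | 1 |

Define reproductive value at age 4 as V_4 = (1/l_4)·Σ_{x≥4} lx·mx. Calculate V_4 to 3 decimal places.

2.700

lx·mx for x ≥ 4: 0.4, 0.14 → sum = 0.54
V_4 = 0.54 / l_4 = 0.54 / 0.2 = 2.7 → 2.700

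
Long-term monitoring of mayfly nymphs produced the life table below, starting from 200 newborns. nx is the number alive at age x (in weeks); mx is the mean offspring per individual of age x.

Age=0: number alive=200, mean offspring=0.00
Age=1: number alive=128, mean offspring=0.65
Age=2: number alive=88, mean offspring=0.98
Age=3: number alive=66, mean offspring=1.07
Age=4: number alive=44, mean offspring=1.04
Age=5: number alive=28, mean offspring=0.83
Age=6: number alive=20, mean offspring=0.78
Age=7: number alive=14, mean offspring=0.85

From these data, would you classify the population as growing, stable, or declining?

lx = nx/n0 = nx/200: 1, 0.64, 0.44, 0.33, 0.22, 0.14, 0.1, 0.07
R0 = Σ lx·mx = 0 + 0.416 + 0.4312 + 0.3531 + 0.2288 + 0.1162 + 0.078 + 0.0595 = 1.6828
R0 > 1, so the population is growing.

growing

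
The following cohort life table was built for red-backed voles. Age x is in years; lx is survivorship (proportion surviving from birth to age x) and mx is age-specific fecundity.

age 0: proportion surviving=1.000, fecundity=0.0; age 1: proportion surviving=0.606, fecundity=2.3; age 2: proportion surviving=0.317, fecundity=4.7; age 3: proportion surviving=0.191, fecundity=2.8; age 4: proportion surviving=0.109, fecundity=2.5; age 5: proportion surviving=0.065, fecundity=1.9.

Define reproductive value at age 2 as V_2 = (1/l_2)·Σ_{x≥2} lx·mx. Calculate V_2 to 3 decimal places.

lx·mx for x ≥ 2: 1.4899, 0.5348, 0.2725, 0.1235 → sum = 2.4207
V_2 = 2.4207 / l_2 = 2.4207 / 0.317 = 7.636278… → 7.636

7.636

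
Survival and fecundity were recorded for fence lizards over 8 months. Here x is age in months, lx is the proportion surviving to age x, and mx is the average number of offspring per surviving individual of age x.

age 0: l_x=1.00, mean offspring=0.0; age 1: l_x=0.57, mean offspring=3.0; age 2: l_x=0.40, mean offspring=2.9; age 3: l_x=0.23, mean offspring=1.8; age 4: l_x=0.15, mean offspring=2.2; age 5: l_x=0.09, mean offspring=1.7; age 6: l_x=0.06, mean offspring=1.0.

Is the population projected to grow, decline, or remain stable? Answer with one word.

growing

R0 = Σ lx·mx = 0 + 1.71 + 1.16 + 0.414 + 0.33 + 0.153 + 0.06 = 3.827
R0 > 1, so the population is growing.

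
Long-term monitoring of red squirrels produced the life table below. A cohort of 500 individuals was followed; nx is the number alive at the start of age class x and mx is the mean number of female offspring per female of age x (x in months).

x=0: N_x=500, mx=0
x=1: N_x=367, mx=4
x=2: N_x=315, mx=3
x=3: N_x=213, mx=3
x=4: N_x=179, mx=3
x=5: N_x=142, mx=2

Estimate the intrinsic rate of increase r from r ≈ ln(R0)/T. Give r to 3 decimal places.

0.897

lx = nx/n0 = nx/500: 1, 0.734, 0.63, 0.426, 0.358, 0.284
R0 = Σ lx·mx = 0 + 2.936 + 1.89 + 1.278 + 1.074 + 0.568 = 7.746
Σ x·lx·mx = 17.686; T = 17.686/7.746 = 2.28324…
r ≈ ln(R0)/T = ln(7.746)/2.28324… = 0.89661… → 0.897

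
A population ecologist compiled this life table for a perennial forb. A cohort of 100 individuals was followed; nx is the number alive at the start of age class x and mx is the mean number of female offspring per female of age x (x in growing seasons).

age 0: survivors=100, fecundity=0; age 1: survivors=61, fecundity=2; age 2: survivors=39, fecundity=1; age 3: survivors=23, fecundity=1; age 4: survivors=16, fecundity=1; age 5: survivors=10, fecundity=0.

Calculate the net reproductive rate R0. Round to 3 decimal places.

2.000

lx = nx/n0 = nx/100: 1, 0.61, 0.39, 0.23, 0.16, 0.1
lx·mx by age: 0, 1.22, 0.39, 0.23, 0.16, 0
R0 = Σ lx·mx = 2 → 2.000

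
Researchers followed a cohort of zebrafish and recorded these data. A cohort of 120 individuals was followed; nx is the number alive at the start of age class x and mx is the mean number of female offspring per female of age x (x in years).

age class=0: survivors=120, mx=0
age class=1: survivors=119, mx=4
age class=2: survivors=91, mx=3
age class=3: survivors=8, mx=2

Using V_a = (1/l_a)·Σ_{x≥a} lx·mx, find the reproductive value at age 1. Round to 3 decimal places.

6.429

lx = nx/n0 = nx/120: 1, 0.99167…, 0.75833…, 0.06667…
lx·mx for x ≥ 1: 3.966667…, 2.275…, 0.133333… → sum = 6.375…
V_1 = 6.375… / l_1 = 6.375… / 0.991667… = 6.428571… → 6.429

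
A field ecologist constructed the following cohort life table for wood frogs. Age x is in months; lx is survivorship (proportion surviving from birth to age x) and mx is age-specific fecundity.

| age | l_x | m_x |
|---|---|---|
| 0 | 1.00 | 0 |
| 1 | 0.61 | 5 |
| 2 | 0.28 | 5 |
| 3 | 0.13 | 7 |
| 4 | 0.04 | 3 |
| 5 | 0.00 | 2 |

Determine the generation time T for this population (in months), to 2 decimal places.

1.65

lx·mx: 0, 3.05, 1.4, 0.91, 0.12, 0 → R0 = 5.48
x·lx·mx: 0, 3.05, 2.8, 2.73, 0.48, 0 → Σ = 9.06
T = 9.06 / 5.48 = 1.653285… → 1.65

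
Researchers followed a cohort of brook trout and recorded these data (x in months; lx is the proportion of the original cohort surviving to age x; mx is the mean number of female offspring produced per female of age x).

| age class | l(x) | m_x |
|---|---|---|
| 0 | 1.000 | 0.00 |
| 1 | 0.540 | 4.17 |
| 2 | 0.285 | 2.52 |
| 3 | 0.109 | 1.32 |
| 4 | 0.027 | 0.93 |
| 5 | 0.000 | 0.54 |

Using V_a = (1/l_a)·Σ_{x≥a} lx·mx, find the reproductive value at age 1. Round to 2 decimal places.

lx·mx for x ≥ 1: 2.2518, 0.7182, 0.14388, 0.02511, 0 → sum = 3.13899
V_1 = 3.13899 / l_1 = 3.13899 / 0.54 = 5.812944… → 5.81

5.81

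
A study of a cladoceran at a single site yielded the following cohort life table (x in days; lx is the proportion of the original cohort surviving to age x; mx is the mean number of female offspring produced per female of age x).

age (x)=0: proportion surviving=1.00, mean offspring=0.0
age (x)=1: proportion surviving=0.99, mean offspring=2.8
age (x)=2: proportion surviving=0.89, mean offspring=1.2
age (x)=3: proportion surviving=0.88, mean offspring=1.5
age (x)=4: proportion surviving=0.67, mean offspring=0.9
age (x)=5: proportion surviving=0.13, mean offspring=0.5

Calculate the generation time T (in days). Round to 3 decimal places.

1.991

lx·mx: 0, 2.772, 1.068, 1.32, 0.603, 0.065 → R0 = 5.828
x·lx·mx: 0, 2.772, 2.136, 3.96, 2.412, 0.325 → Σ = 11.605
T = 11.605 / 5.828 = 1.991249… → 1.991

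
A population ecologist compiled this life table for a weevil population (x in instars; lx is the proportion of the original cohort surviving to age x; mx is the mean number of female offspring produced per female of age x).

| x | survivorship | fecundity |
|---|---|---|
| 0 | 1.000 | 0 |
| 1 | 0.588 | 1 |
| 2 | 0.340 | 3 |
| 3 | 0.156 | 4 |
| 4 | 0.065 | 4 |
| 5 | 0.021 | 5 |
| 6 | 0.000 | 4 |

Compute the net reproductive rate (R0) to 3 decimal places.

2.597

lx·mx by age: 0, 0.588, 1.02, 0.624, 0.26, 0.105, 0
R0 = Σ lx·mx = 2.597 → 2.597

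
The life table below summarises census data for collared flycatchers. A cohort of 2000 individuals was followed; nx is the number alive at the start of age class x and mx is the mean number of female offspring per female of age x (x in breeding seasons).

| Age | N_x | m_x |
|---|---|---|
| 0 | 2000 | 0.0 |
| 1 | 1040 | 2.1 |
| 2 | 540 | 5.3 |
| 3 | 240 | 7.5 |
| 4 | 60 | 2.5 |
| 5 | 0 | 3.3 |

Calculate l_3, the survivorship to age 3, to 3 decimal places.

l_3 = n_3/n_0 = 240/2000 = 0.12 → 0.120

0.120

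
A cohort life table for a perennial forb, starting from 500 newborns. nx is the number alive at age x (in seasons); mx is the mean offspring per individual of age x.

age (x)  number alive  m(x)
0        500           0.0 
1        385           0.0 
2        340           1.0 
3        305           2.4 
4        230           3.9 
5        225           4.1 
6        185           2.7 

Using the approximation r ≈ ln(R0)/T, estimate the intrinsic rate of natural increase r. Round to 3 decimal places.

lx = nx/n0 = nx/500: 1, 0.77, 0.68, 0.61, 0.46, 0.45, 0.37
R0 = Σ lx·mx = 0 + 0 + 0.68 + 1.464 + 1.794 + 1.845 + 0.999 = 6.782
Σ x·lx·mx = 28.147; T = 28.147/6.782 = 4.15025…
r ≈ ln(R0)/T = ln(6.782)/4.15025… = 0.46124… → 0.461

0.461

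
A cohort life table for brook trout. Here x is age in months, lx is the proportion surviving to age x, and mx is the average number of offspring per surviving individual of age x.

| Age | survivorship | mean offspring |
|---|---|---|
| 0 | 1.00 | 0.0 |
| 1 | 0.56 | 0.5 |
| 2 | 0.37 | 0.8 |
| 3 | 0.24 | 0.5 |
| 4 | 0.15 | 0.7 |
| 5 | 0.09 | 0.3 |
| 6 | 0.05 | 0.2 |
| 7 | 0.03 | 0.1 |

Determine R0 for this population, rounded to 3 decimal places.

lx·mx by age: 0, 0.28, 0.296, 0.12, 0.105, 0.027, 0.01, 0.003
R0 = Σ lx·mx = 0.841 → 0.841

0.841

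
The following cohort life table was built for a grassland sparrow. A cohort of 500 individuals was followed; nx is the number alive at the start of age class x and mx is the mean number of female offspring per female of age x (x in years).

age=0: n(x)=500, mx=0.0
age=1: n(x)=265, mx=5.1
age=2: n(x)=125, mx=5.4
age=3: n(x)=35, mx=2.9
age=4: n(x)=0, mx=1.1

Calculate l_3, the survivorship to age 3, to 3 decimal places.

l_3 = n_3/n_0 = 35/500 = 0.07 → 0.070

0.070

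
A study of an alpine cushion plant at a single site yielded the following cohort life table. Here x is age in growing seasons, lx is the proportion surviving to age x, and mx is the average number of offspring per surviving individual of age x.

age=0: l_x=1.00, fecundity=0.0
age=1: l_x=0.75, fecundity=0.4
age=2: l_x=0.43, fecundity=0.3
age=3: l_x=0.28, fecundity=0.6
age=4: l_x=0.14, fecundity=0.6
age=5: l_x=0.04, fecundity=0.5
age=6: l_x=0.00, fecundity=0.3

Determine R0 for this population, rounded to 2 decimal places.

0.70

lx·mx by age: 0, 0.3, 0.129, 0.168, 0.084, 0.02, 0
R0 = Σ lx·mx = 0.701 → 0.70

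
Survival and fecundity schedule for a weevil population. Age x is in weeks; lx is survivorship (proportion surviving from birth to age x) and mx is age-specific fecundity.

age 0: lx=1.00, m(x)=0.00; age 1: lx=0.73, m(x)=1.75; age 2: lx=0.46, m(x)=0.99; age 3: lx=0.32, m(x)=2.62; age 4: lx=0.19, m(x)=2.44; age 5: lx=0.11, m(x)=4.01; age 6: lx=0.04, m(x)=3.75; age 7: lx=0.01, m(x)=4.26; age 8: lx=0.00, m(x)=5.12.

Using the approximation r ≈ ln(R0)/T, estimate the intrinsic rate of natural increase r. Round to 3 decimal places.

0.479

R0 = Σ lx·mx = 0 + 1.2775 + 0.4554 + 0.8384 + 0.4636 + 0.4411 + 0.15 + 0.0426 + 0 = 3.6686
Σ x·lx·mx = 9.9616; T = 9.9616/3.6686 = 2.71537…
r ≈ ln(R0)/T = ln(3.6686)/2.71537… = 0.47869… → 0.479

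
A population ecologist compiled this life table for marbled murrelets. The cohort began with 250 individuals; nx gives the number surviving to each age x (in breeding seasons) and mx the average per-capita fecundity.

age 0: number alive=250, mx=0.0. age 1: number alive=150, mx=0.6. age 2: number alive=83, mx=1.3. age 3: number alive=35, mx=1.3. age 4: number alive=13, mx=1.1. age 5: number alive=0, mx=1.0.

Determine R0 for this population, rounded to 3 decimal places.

1.031

lx = nx/n0 = nx/250: 1, 0.6, 0.332, 0.14, 0.052, 0
lx·mx by age: 0, 0.36, 0.4316, 0.182, 0.0572, 0
R0 = Σ lx·mx = 1.0308 → 1.031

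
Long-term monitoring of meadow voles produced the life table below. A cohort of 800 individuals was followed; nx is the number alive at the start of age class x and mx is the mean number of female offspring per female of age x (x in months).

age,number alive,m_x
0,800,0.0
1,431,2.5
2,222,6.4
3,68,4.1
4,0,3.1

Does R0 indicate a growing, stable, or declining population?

growing

lx = nx/n0 = nx/800: 1, 0.53875, 0.2775, 0.085, 0
R0 = Σ lx·mx = 0 + 1.346875 + 1.776 + 0.3485 + 0 = 3.471375
R0 > 1, so the population is growing.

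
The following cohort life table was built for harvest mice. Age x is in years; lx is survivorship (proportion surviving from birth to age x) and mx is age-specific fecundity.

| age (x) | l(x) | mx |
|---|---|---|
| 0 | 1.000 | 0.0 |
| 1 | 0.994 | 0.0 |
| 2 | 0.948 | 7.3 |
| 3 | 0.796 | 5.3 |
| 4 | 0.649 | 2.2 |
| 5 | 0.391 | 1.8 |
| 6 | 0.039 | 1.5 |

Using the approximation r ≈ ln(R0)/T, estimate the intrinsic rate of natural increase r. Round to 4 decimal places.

R0 = Σ lx·mx = 0 + 0 + 6.9204 + 4.2188 + 1.4278 + 0.7038 + 0.0585 = 13.3293
Σ x·lx·mx = 36.0784; T = 36.0784/13.3293 = 2.7067…
r ≈ ln(R0)/T = ln(13.3293)/2.7067… = 0.956872… → 0.9569

0.9569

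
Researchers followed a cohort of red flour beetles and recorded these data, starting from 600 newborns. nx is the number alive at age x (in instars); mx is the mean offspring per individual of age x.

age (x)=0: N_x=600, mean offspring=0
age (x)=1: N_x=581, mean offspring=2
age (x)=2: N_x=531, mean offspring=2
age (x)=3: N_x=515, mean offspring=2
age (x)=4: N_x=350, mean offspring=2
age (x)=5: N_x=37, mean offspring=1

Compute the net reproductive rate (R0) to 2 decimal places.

lx = nx/n0 = nx/600: 1, 0.96833…, 0.885, 0.85833…, 0.58333…, 0.06167…
lx·mx by age: 0, 1.936667…, 1.77, 1.716667…, 1.166667…, 0.061667…
R0 = Σ lx·mx = 6.651667… → 6.65

6.65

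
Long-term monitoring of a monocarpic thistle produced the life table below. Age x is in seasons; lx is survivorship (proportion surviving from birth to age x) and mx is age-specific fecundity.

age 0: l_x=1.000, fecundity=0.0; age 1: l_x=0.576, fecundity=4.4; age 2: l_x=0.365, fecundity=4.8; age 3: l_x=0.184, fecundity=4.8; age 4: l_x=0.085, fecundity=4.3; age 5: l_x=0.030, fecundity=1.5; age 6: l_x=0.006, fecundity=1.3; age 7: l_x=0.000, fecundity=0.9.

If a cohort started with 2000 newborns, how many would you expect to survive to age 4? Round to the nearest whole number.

Expected survivors = N0 · l_4 = 2000 × 0.085 = 170 → 170

170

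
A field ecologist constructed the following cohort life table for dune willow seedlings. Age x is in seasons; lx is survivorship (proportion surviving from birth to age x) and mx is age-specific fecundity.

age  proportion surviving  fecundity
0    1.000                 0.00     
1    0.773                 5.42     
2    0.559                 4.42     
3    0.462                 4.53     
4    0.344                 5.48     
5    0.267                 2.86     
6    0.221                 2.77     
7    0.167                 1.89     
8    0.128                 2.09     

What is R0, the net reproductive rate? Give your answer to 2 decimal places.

lx·mx by age: 0, 4.18966, 2.47078, 2.09286, 1.88512, 0.76362, 0.61217, 0.31563, 0.26752
R0 = Σ lx·mx = 12.59736 → 12.60

12.60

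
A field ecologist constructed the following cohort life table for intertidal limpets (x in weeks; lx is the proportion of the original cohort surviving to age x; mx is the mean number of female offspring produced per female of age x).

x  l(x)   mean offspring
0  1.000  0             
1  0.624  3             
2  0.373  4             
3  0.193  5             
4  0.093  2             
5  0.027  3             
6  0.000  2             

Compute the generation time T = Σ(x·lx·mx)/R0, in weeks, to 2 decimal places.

1.94

lx·mx: 0, 1.872, 1.492, 0.965, 0.186, 0.081, 0 → R0 = 4.596
x·lx·mx: 0, 1.872, 2.984, 2.895, 0.744, 0.405, 0 → Σ = 8.9
T = 8.9 / 4.596 = 1.936466… → 1.94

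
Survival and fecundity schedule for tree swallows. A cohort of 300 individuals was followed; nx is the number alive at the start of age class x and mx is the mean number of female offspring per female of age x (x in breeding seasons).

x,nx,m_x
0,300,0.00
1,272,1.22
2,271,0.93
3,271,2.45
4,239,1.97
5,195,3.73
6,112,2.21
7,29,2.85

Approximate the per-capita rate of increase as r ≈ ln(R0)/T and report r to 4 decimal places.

0.5933

lx = nx/n0 = nx/300: 1, 0.90667…, 0.90333…, 0.90333…, 0.79667…, 0.65, 0.37333…, 0.09667…
R0 = Σ lx·mx = 0 + 1.10613… + 0.8401… + 2.21317… + 1.56943… + 2.4245 + 0.82507… + 0.2755… = 9.2539…
Σ x·lx·mx = 34.704967…; T = 34.704967…/9.2539… = 3.75031…
r ≈ ln(R0)/T = ln(9.2539…)/3.75031… = 0.593297… → 0.5933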